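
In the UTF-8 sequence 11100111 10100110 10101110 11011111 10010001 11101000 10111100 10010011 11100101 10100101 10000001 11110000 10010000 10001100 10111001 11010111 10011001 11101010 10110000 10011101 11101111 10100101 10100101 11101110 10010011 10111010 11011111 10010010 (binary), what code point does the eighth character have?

Offset 0: leading byte 0xE7 = 11100111 → 3-byte char #1 = E7 A6 AE.
Offset 3: leading byte 0xDF = 11011111 → 2-byte char #2 = DF 91.
Offset 5: leading byte 0xE8 = 11101000 → 3-byte char #3 = E8 BC 93.
Offset 8: leading byte 0xE5 = 11100101 → 3-byte char #4 = E5 A5 81.
Offset 11: leading byte 0xF0 = 11110000 → 4-byte char #5 = F0 90 8C B9.
Offset 15: leading byte 0xD7 = 11010111 → 2-byte char #6 = D7 99.
Offset 17: leading byte 0xEA = 11101010 → 3-byte char #7 = EA B0 9D.
Offset 20: leading byte 0xEF = 11101111 → 3-byte char #8 = EF A5 A5.
Leading byte 0xEF = 11101111 matches 1110xxxx → 3-byte sequence.
Byte 1: 0xEF = 11101111, payload 1111 (4 bits).
Byte 2: 0xA5 = 10100101 (10xxxxxx ✓), payload 100101.
Byte 3: 0xA5 = 10100101 (10xxxxxx ✓), payload 100101.
Concatenate: 1111100101100101 = 0xF965 (16 bits → U+F965).

U+F965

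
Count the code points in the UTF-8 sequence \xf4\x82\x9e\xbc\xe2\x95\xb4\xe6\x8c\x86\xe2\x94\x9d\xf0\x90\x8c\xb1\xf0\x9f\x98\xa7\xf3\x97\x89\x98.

Byte at offset 0: 0xF4 = 11110100 → 4-byte char (#1). Advance 4.
Byte at offset 4: 0xE2 = 11100010 → 3-byte char (#2). Advance 3.
Byte at offset 7: 0xE6 = 11100110 → 3-byte char (#3). Advance 3.
Byte at offset 10: 0xE2 = 11100010 → 3-byte char (#4). Advance 3.
Byte at offset 13: 0xF0 = 11110000 → 4-byte char (#5). Advance 4.
Byte at offset 17: 0xF0 = 11110000 → 4-byte char (#6). Advance 4.
Byte at offset 21: 0xF3 = 11110011 → 4-byte char (#7). Advance 4.
Reached end at offset 25 after 7 code points.

7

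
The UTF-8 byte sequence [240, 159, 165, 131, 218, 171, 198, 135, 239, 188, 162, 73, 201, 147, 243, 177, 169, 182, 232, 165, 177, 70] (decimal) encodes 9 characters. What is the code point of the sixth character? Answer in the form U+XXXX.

U+0253

Offset 0: leading byte 0xF0 = 11110000 → 4-byte char #1 = F0 9F A5 83.
Offset 4: leading byte 0xDA = 11011010 → 2-byte char #2 = DA AB.
Offset 6: leading byte 0xC6 = 11000110 → 2-byte char #3 = C6 87.
Offset 8: leading byte 0xEF = 11101111 → 3-byte char #4 = EF BC A2.
Offset 11: leading byte 0x49 = 01001001 → 1-byte char #5 = 49.
Offset 12: leading byte 0xC9 = 11001001 → 2-byte char #6 = C9 93.
Leading byte 0xC9 = 11001001 matches 110xxxxx → 2-byte sequence.
Byte 1: 0xC9 = 11001001, payload 01001 (5 bits).
Byte 2: 0x93 = 10010011 (10xxxxxx ✓), payload 010011.
Concatenate: 01001010011 = 0x253 (11 bits → U+0253).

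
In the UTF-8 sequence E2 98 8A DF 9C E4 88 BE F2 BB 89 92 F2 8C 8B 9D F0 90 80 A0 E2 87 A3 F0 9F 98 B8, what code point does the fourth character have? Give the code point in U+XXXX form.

Offset 0: leading byte 0xE2 = 11100010 → 3-byte char #1 = E2 98 8A.
Offset 3: leading byte 0xDF = 11011111 → 2-byte char #2 = DF 9C.
Offset 5: leading byte 0xE4 = 11100100 → 3-byte char #3 = E4 88 BE.
Offset 8: leading byte 0xF2 = 11110010 → 4-byte char #4 = F2 BB 89 92.
Leading byte 0xF2 = 11110010 matches 11110xxx → 4-byte sequence.
Byte 1: 0xF2 = 11110010, payload 010 (3 bits).
Byte 2: 0xBB = 10111011 (10xxxxxx ✓), payload 111011.
Byte 3: 0x89 = 10001001 (10xxxxxx ✓), payload 001001.
Byte 4: 0x92 = 10010010 (10xxxxxx ✓), payload 010010.
Concatenate: 010111011001001010010 = 0xBB252 (21 bits → U+BB252).

U+BB252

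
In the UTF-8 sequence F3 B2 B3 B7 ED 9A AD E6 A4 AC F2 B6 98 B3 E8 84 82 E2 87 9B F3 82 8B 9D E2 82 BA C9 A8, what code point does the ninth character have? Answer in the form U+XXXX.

Offset 0: leading byte 0xF3 = 11110011 → 4-byte char #1 = F3 B2 B3 B7.
Offset 4: leading byte 0xED = 11101101 → 3-byte char #2 = ED 9A AD.
Offset 7: leading byte 0xE6 = 11100110 → 3-byte char #3 = E6 A4 AC.
Offset 10: leading byte 0xF2 = 11110010 → 4-byte char #4 = F2 B6 98 B3.
Offset 14: leading byte 0xE8 = 11101000 → 3-byte char #5 = E8 84 82.
Offset 17: leading byte 0xE2 = 11100010 → 3-byte char #6 = E2 87 9B.
Offset 20: leading byte 0xF3 = 11110011 → 4-byte char #7 = F3 82 8B 9D.
Offset 24: leading byte 0xE2 = 11100010 → 3-byte char #8 = E2 82 BA.
Offset 27: leading byte 0xC9 = 11001001 → 2-byte char #9 = C9 A8.
Leading byte 0xC9 = 11001001 matches 110xxxxx → 2-byte sequence.
Byte 1: 0xC9 = 11001001, payload 01001 (5 bits).
Byte 2: 0xA8 = 10101000 (10xxxxxx ✓), payload 101000.
Concatenate: 01001101000 = 0x268 (11 bits → U+0268).

U+0268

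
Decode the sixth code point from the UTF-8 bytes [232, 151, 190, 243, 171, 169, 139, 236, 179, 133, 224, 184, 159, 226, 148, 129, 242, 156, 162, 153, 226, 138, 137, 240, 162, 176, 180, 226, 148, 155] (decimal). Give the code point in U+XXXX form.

U+9C899

Offset 0: leading byte 0xE8 = 11101000 → 3-byte char #1 = E8 97 BE.
Offset 3: leading byte 0xF3 = 11110011 → 4-byte char #2 = F3 AB A9 8B.
Offset 7: leading byte 0xEC = 11101100 → 3-byte char #3 = EC B3 85.
Offset 10: leading byte 0xE0 = 11100000 → 3-byte char #4 = E0 B8 9F.
Offset 13: leading byte 0xE2 = 11100010 → 3-byte char #5 = E2 94 81.
Offset 16: leading byte 0xF2 = 11110010 → 4-byte char #6 = F2 9C A2 99.
Leading byte 0xF2 = 11110010 matches 11110xxx → 4-byte sequence.
Byte 1: 0xF2 = 11110010, payload 010 (3 bits).
Byte 2: 0x9C = 10011100 (10xxxxxx ✓), payload 011100.
Byte 3: 0xA2 = 10100010 (10xxxxxx ✓), payload 100010.
Byte 4: 0x99 = 10011001 (10xxxxxx ✓), payload 011001.
Concatenate: 010011100100010011001 = 0x9C899 (21 bits → U+9C899).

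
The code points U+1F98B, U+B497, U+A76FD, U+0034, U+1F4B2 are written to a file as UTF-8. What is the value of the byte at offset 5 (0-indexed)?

U+1F98B → 4-byte form F0 9F A6 8B at offsets 0–3.
U+B497 → 3-byte form EB 92 97 at offsets 4–6.
Offset 5 falls in char 2's range; it's byte 2 of EB 92 97 = 0x92.

0x92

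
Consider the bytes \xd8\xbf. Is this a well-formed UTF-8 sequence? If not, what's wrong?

Leading byte 0xD8 = 11011000 → 2-byte form.
Continuation bytes 0xBF=10111111 all match 10xxxxxx.
Decoded value 0x63F is ≥ 0x80 (shortest form) and not a surrogate.

valid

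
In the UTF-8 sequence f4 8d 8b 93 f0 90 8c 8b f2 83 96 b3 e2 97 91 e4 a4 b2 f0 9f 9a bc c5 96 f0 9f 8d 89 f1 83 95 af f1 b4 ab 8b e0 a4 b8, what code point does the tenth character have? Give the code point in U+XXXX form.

Offset 0: leading byte 0xF4 = 11110100 → 4-byte char #1 = F4 8D 8B 93.
Offset 4: leading byte 0xF0 = 11110000 → 4-byte char #2 = F0 90 8C 8B.
Offset 8: leading byte 0xF2 = 11110010 → 4-byte char #3 = F2 83 96 B3.
Offset 12: leading byte 0xE2 = 11100010 → 3-byte char #4 = E2 97 91.
Offset 15: leading byte 0xE4 = 11100100 → 3-byte char #5 = E4 A4 B2.
Offset 18: leading byte 0xF0 = 11110000 → 4-byte char #6 = F0 9F 9A BC.
Offset 22: leading byte 0xC5 = 11000101 → 2-byte char #7 = C5 96.
Offset 24: leading byte 0xF0 = 11110000 → 4-byte char #8 = F0 9F 8D 89.
Offset 28: leading byte 0xF1 = 11110001 → 4-byte char #9 = F1 83 95 AF.
Offset 32: leading byte 0xF1 = 11110001 → 4-byte char #10 = F1 B4 AB 8B.
Leading byte 0xF1 = 11110001 matches 11110xxx → 4-byte sequence.
Byte 1: 0xF1 = 11110001, payload 001 (3 bits).
Byte 2: 0xB4 = 10110100 (10xxxxxx ✓), payload 110100.
Byte 3: 0xAB = 10101011 (10xxxxxx ✓), payload 101011.
Byte 4: 0x8B = 10001011 (10xxxxxx ✓), payload 001011.
Concatenate: 001110100101011001011 = 0x74ACB (21 bits → U+74ACB).

U+74ACB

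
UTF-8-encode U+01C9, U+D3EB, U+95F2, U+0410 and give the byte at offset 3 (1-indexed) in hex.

0xED

1-indexed offset 3 is 0-indexed offset 2.
U+01C9 → 2-byte form C7 89 at offsets 0–1.
U+D3EB → 3-byte form ED 8F AB at offsets 2–4.
Offset 2 falls in char 2's range; it's byte 1 of ED 8F AB = 0xED.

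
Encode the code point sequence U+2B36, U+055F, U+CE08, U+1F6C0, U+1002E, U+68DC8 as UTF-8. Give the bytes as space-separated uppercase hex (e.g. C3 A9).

E2 AC B6 D5 9F EC B8 88 F0 9F 9B 80 F0 90 80 AE F1 A8 B7 88

U+2B36: 3-byte form → E2 AC B6.
U+055F: 2-byte form → D5 9F.
U+CE08: 3-byte form → EC B8 88.
U+1F6C0: 4-byte form → F0 9F 9B 80.
U+1002E: 4-byte form → F0 90 80 AE.
U+68DC8: 4-byte form → F1 A8 B7 88.
Concatenated (20 bytes): E2 AC B6 D5 9F EC B8 88 F0 9F 9B 80 F0 90 80 AE F1 A8 B7 88.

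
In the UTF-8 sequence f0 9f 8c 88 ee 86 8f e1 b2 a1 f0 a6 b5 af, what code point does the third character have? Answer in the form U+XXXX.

U+1CA1

Offset 0: leading byte 0xF0 = 11110000 → 4-byte char #1 = F0 9F 8C 88.
Offset 4: leading byte 0xEE = 11101110 → 3-byte char #2 = EE 86 8F.
Offset 7: leading byte 0xE1 = 11100001 → 3-byte char #3 = E1 B2 A1.
Leading byte 0xE1 = 11100001 matches 1110xxxx → 3-byte sequence.
Byte 1: 0xE1 = 11100001, payload 0001 (4 bits).
Byte 2: 0xB2 = 10110010 (10xxxxxx ✓), payload 110010.
Byte 3: 0xA1 = 10100001 (10xxxxxx ✓), payload 100001.
Concatenate: 0001110010100001 = 0x1CA1 (16 bits → U+1CA1).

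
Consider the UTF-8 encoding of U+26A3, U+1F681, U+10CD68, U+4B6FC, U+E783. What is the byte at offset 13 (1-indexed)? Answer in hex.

1-indexed offset 13 is 0-indexed offset 12.
U+26A3 → 3-byte form E2 9A A3 at offsets 0–2.
U+1F681 → 4-byte form F0 9F 9A 81 at offsets 3–6.
U+10CD68 → 4-byte form F4 8C B5 A8 at offsets 7–10.
U+4B6FC → 4-byte form F1 8B 9B BC at offsets 11–14.
Offset 12 falls in char 4's range; it's byte 2 of F1 8B 9B BC = 0x8B.

0x8B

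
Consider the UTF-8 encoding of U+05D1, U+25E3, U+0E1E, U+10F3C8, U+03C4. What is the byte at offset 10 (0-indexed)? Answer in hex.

U+05D1 → 2-byte form D7 91 at offsets 0–1.
U+25E3 → 3-byte form E2 97 A3 at offsets 2–4.
U+0E1E → 3-byte form E0 B8 9E at offsets 5–7.
U+10F3C8 → 4-byte form F4 8F 8F 88 at offsets 8–11.
Offset 10 falls in char 4's range; it's byte 3 of F4 8F 8F 88 = 0x8F.

0x8F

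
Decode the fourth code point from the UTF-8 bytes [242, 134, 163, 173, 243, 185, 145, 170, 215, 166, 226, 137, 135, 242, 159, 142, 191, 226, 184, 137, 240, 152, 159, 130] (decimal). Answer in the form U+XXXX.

U+2247

Offset 0: leading byte 0xF2 = 11110010 → 4-byte char #1 = F2 86 A3 AD.
Offset 4: leading byte 0xF3 = 11110011 → 4-byte char #2 = F3 B9 91 AA.
Offset 8: leading byte 0xD7 = 11010111 → 2-byte char #3 = D7 A6.
Offset 10: leading byte 0xE2 = 11100010 → 3-byte char #4 = E2 89 87.
Leading byte 0xE2 = 11100010 matches 1110xxxx → 3-byte sequence.
Byte 1: 0xE2 = 11100010, payload 0010 (4 bits).
Byte 2: 0x89 = 10001001 (10xxxxxx ✓), payload 001001.
Byte 3: 0x87 = 10000111 (10xxxxxx ✓), payload 000111.
Concatenate: 0010001001000111 = 0x2247 (16 bits → U+2247).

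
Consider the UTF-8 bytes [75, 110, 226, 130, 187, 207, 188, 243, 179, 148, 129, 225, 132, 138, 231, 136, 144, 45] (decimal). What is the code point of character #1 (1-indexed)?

Offset 0: leading byte 0x4B = 01001011 → 1-byte char #1 = 4B.
Leading byte 0x4B = 01001011 matches 0xxxxxxx → 1-byte sequence.
Byte 1: 0x4B = 01001011, payload 1001011 (7 bits).
Concatenate: 1001011 = 0x4B (7 bits → U+004B).

U+004B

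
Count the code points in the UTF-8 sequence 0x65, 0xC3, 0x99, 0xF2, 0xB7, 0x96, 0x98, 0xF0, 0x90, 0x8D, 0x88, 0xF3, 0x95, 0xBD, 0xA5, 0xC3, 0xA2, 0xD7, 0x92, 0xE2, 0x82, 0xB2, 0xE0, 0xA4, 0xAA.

9

Byte at offset 0: 0x65 = 01100101 → 1-byte char (#1). Advance 1.
Byte at offset 1: 0xC3 = 11000011 → 2-byte char (#2). Advance 2.
Byte at offset 3: 0xF2 = 11110010 → 4-byte char (#3). Advance 4.
Byte at offset 7: 0xF0 = 11110000 → 4-byte char (#4). Advance 4.
Byte at offset 11: 0xF3 = 11110011 → 4-byte char (#5). Advance 4.
Byte at offset 15: 0xC3 = 11000011 → 2-byte char (#6). Advance 2.
Byte at offset 17: 0xD7 = 11010111 → 2-byte char (#7). Advance 2.
Byte at offset 19: 0xE2 = 11100010 → 3-byte char (#8). Advance 3.
Byte at offset 22: 0xE0 = 11100000 → 3-byte char (#9). Advance 3.
Reached end at offset 25 after 9 code points.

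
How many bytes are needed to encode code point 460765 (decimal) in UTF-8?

U+707DD = 0x707DD. UTF-8 uses 1 byte below 0x80, 2 below 0x800, 3 below 0x10000, 4 up to 0x10FFFF. 0x707DD is in U+10000–U+10FFFF → 4 bytes.

4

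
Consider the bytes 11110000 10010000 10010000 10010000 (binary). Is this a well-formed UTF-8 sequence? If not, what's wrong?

valid

Leading byte 0xF0 = 11110000 → 4-byte form.
Continuation bytes 0x90=10010000, 0x90=10010000, 0x90=10010000 all match 10xxxxxx.
Decoded value 0x10410 is ≥ 0x10000 (shortest form) and not a surrogate.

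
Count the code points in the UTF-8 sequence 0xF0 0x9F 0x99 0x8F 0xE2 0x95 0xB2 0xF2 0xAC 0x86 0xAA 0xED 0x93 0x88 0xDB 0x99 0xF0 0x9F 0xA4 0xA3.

6

Byte at offset 0: 0xF0 = 11110000 → 4-byte char (#1). Advance 4.
Byte at offset 4: 0xE2 = 11100010 → 3-byte char (#2). Advance 3.
Byte at offset 7: 0xF2 = 11110010 → 4-byte char (#3). Advance 4.
Byte at offset 11: 0xED = 11101101 → 3-byte char (#4). Advance 3.
Byte at offset 14: 0xDB = 11011011 → 2-byte char (#5). Advance 2.
Byte at offset 16: 0xF0 = 11110000 → 4-byte char (#6). Advance 4.
Reached end at offset 20 after 6 code points.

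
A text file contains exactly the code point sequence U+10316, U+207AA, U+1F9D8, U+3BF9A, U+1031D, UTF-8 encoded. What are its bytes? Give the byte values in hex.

U+10316: 4-byte form → F0 90 8C 96.
U+207AA: 4-byte form → F0 A0 9E AA.
U+1F9D8: 4-byte form → F0 9F A7 98.
U+3BF9A: 4-byte form → F0 BB BE 9A.
U+1031D: 4-byte form → F0 90 8C 9D.
Concatenated (20 bytes): F0 90 8C 96 F0 A0 9E AA F0 9F A7 98 F0 BB BE 9A F0 90 8C 9D.

F0 90 8C 96 F0 A0 9E AA F0 9F A7 98 F0 BB BE 9A F0 90 8C 9D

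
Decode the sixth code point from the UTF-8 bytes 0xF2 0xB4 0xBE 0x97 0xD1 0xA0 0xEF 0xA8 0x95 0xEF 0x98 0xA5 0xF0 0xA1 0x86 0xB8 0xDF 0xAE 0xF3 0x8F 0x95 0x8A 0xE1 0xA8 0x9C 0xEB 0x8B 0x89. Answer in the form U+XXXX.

Offset 0: leading byte 0xF2 = 11110010 → 4-byte char #1 = F2 B4 BE 97.
Offset 4: leading byte 0xD1 = 11010001 → 2-byte char #2 = D1 A0.
Offset 6: leading byte 0xEF = 11101111 → 3-byte char #3 = EF A8 95.
Offset 9: leading byte 0xEF = 11101111 → 3-byte char #4 = EF 98 A5.
Offset 12: leading byte 0xF0 = 11110000 → 4-byte char #5 = F0 A1 86 B8.
Offset 16: leading byte 0xDF = 11011111 → 2-byte char #6 = DF AE.
Leading byte 0xDF = 11011111 matches 110xxxxx → 2-byte sequence.
Byte 1: 0xDF = 11011111, payload 11111 (5 bits).
Byte 2: 0xAE = 10101110 (10xxxxxx ✓), payload 101110.
Concatenate: 11111101110 = 0x7EE (11 bits → U+07EE).

U+07EE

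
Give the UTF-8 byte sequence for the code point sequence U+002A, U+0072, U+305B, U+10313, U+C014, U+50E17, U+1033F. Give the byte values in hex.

U+002A: 1-byte form → 2A.
U+0072: 1-byte form → 72.
U+305B: 3-byte form → E3 81 9B.
U+10313: 4-byte form → F0 90 8C 93.
U+C014: 3-byte form → EC 80 94.
U+50E17: 4-byte form → F1 90 B8 97.
U+1033F: 4-byte form → F0 90 8C BF.
Concatenated (20 bytes): 2A 72 E3 81 9B F0 90 8C 93 EC 80 94 F1 90 B8 97 F0 90 8C BF.

2A 72 E3 81 9B F0 90 8C 93 EC 80 94 F1 90 B8 97 F0 90 8C BF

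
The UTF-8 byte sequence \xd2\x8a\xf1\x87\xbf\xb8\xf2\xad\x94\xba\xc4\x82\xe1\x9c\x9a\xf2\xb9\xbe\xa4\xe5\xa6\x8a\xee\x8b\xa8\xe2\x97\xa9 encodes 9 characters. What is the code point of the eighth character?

U+E2E8

Offset 0: leading byte 0xD2 = 11010010 → 2-byte char #1 = D2 8A.
Offset 2: leading byte 0xF1 = 11110001 → 4-byte char #2 = F1 87 BF B8.
Offset 6: leading byte 0xF2 = 11110010 → 4-byte char #3 = F2 AD 94 BA.
Offset 10: leading byte 0xC4 = 11000100 → 2-byte char #4 = C4 82.
Offset 12: leading byte 0xE1 = 11100001 → 3-byte char #5 = E1 9C 9A.
Offset 15: leading byte 0xF2 = 11110010 → 4-byte char #6 = F2 B9 BE A4.
Offset 19: leading byte 0xE5 = 11100101 → 3-byte char #7 = E5 A6 8A.
Offset 22: leading byte 0xEE = 11101110 → 3-byte char #8 = EE 8B A8.
Leading byte 0xEE = 11101110 matches 1110xxxx → 3-byte sequence.
Byte 1: 0xEE = 11101110, payload 1110 (4 bits).
Byte 2: 0x8B = 10001011 (10xxxxxx ✓), payload 001011.
Byte 3: 0xA8 = 10101000 (10xxxxxx ✓), payload 101000.
Concatenate: 1110001011101000 = 0xE2E8 (16 bits → U+E2E8).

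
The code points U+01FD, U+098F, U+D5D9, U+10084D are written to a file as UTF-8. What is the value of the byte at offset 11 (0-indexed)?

0x8D

U+01FD → 2-byte form C7 BD at offsets 0–1.
U+098F → 3-byte form E0 A6 8F at offsets 2–4.
U+D5D9 → 3-byte form ED 97 99 at offsets 5–7.
U+10084D → 4-byte form F4 80 A1 8D at offsets 8–11.
Offset 11 falls in char 4's range; it's byte 4 of F4 80 A1 8D = 0x8D.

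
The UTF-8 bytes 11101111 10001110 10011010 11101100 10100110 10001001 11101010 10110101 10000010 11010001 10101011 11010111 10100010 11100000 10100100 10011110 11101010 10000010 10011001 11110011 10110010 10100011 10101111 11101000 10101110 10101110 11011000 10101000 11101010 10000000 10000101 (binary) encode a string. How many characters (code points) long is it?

11

Byte at offset 0: 0xEF = 11101111 → 3-byte char (#1). Advance 3.
Byte at offset 3: 0xEC = 11101100 → 3-byte char (#2). Advance 3.
Byte at offset 6: 0xEA = 11101010 → 3-byte char (#3). Advance 3.
Byte at offset 9: 0xD1 = 11010001 → 2-byte char (#4). Advance 2.
Byte at offset 11: 0xD7 = 11010111 → 2-byte char (#5). Advance 2.
Byte at offset 13: 0xE0 = 11100000 → 3-byte char (#6). Advance 3.
Byte at offset 16: 0xEA = 11101010 → 3-byte char (#7). Advance 3.
Byte at offset 19: 0xF3 = 11110011 → 4-byte char (#8). Advance 4.
Byte at offset 23: 0xE8 = 11101000 → 3-byte char (#9). Advance 3.
Byte at offset 26: 0xD8 = 11011000 → 2-byte char (#10). Advance 2.
Byte at offset 28: 0xEA = 11101010 → 3-byte char (#11). Advance 3.
Reached end at offset 31 after 11 code points.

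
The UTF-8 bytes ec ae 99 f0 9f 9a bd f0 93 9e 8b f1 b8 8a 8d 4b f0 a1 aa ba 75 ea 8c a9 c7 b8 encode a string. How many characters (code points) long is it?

Byte at offset 0: 0xEC = 11101100 → 3-byte char (#1). Advance 3.
Byte at offset 3: 0xF0 = 11110000 → 4-byte char (#2). Advance 4.
Byte at offset 7: 0xF0 = 11110000 → 4-byte char (#3). Advance 4.
Byte at offset 11: 0xF1 = 11110001 → 4-byte char (#4). Advance 4.
Byte at offset 15: 0x4B = 01001011 → 1-byte char (#5). Advance 1.
Byte at offset 16: 0xF0 = 11110000 → 4-byte char (#6). Advance 4.
Byte at offset 20: 0x75 = 01110101 → 1-byte char (#7). Advance 1.
Byte at offset 21: 0xEA = 11101010 → 3-byte char (#8). Advance 3.
Byte at offset 24: 0xC7 = 11000111 → 2-byte char (#9). Advance 2.
Reached end at offset 26 after 9 code points.

9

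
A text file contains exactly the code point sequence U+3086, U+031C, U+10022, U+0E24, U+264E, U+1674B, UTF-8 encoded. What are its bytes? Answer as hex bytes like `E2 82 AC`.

U+3086: 3-byte form → E3 82 86.
U+031C: 2-byte form → CC 9C.
U+10022: 4-byte form → F0 90 80 A2.
U+0E24: 3-byte form → E0 B8 A4.
U+264E: 3-byte form → E2 99 8E.
U+1674B: 4-byte form → F0 96 9D 8B.
Concatenated (19 bytes): E3 82 86 CC 9C F0 90 80 A2 E0 B8 A4 E2 99 8E F0 96 9D 8B.

E3 82 86 CC 9C F0 90 80 A2 E0 B8 A4 E2 99 8E F0 96 9D 8B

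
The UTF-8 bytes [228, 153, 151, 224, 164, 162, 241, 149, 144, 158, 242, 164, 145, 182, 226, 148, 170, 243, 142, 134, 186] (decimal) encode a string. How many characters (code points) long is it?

Byte at offset 0: 0xE4 = 11100100 → 3-byte char (#1). Advance 3.
Byte at offset 3: 0xE0 = 11100000 → 3-byte char (#2). Advance 3.
Byte at offset 6: 0xF1 = 11110001 → 4-byte char (#3). Advance 4.
Byte at offset 10: 0xF2 = 11110010 → 4-byte char (#4). Advance 4.
Byte at offset 14: 0xE2 = 11100010 → 3-byte char (#5). Advance 3.
Byte at offset 17: 0xF3 = 11110011 → 4-byte char (#6). Advance 4.
Reached end at offset 21 after 6 code points.

6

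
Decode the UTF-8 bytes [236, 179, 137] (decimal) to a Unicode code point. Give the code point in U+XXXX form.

Leading byte 0xEC = 11101100 matches 1110xxxx → 3-byte sequence.
Byte 1: 0xEC = 11101100, payload 1100 (4 bits).
Byte 2: 0xB3 = 10110011 (10xxxxxx ✓), payload 110011.
Byte 3: 0x89 = 10001001 (10xxxxxx ✓), payload 001001.
Concatenate: 1100110011001001 = 0xCCC9 (16 bits → U+CCC9).

U+CCC9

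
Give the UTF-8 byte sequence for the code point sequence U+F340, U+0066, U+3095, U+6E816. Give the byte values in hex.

U+F340: 3-byte form → EF 8D 80.
U+0066: 1-byte form → 66.
U+3095: 3-byte form → E3 82 95.
U+6E816: 4-byte form → F1 AE A0 96.
Concatenated (11 bytes): EF 8D 80 66 E3 82 95 F1 AE A0 96.

EF 8D 80 66 E3 82 95 F1 AE A0 96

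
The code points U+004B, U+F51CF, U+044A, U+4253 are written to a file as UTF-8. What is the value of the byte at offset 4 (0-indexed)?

0x8F

U+004B → 1-byte form 4B at offsets 0–0.
U+F51CF → 4-byte form F3 B5 87 8F at offsets 1–4.
Offset 4 falls in char 2's range; it's byte 4 of F3 B5 87 8F = 0x8F.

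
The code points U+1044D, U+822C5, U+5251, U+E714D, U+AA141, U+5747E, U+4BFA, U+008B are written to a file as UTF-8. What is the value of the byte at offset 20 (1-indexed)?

0xF1

1-indexed offset 20 is 0-indexed offset 19.
U+1044D → 4-byte form F0 90 91 8D at offsets 0–3.
U+822C5 → 4-byte form F2 82 8B 85 at offsets 4–7.
U+5251 → 3-byte form E5 89 91 at offsets 8–10.
U+E714D → 4-byte form F3 A7 85 8D at offsets 11–14.
U+AA141 → 4-byte form F2 AA 85 81 at offsets 15–18.
U+5747E → 4-byte form F1 97 91 BE at offsets 19–22.
Offset 19 falls in char 6's range; it's byte 1 of F1 97 91 BE = 0xF1.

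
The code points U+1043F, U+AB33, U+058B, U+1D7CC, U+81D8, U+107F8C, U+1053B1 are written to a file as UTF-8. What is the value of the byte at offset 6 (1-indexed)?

0xAC

1-indexed offset 6 is 0-indexed offset 5.
U+1043F → 4-byte form F0 90 90 BF at offsets 0–3.
U+AB33 → 3-byte form EA AC B3 at offsets 4–6.
Offset 5 falls in char 2's range; it's byte 2 of EA AC B3 = 0xAC.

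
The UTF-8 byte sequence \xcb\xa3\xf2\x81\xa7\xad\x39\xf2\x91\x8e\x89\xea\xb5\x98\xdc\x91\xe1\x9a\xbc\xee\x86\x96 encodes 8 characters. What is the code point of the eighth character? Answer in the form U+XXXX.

U+E196

Offset 0: leading byte 0xCB = 11001011 → 2-byte char #1 = CB A3.
Offset 2: leading byte 0xF2 = 11110010 → 4-byte char #2 = F2 81 A7 AD.
Offset 6: leading byte 0x39 = 00111001 → 1-byte char #3 = 39.
Offset 7: leading byte 0xF2 = 11110010 → 4-byte char #4 = F2 91 8E 89.
Offset 11: leading byte 0xEA = 11101010 → 3-byte char #5 = EA B5 98.
Offset 14: leading byte 0xDC = 11011100 → 2-byte char #6 = DC 91.
Offset 16: leading byte 0xE1 = 11100001 → 3-byte char #7 = E1 9A BC.
Offset 19: leading byte 0xEE = 11101110 → 3-byte char #8 = EE 86 96.
Leading byte 0xEE = 11101110 matches 1110xxxx → 3-byte sequence.
Byte 1: 0xEE = 11101110, payload 1110 (4 bits).
Byte 2: 0x86 = 10000110 (10xxxxxx ✓), payload 000110.
Byte 3: 0x96 = 10010110 (10xxxxxx ✓), payload 010110.
Concatenate: 1110000110010110 = 0xE196 (16 bits → U+E196).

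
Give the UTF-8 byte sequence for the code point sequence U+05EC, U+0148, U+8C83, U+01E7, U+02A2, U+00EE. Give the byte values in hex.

D7 AC C5 88 E8 B2 83 C7 A7 CA A2 C3 AE

U+05EC: 2-byte form → D7 AC.
U+0148: 2-byte form → C5 88.
U+8C83: 3-byte form → E8 B2 83.
U+01E7: 2-byte form → C7 A7.
U+02A2: 2-byte form → CA A2.
U+00EE: 2-byte form → C3 AE.
Concatenated (13 bytes): D7 AC C5 88 E8 B2 83 C7 A7 CA A2 C3 AE.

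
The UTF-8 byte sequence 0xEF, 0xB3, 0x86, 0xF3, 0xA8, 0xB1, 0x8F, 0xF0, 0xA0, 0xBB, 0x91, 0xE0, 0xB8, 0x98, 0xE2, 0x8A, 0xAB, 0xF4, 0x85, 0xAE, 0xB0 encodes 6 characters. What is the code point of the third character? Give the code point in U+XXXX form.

Offset 0: leading byte 0xEF = 11101111 → 3-byte char #1 = EF B3 86.
Offset 3: leading byte 0xF3 = 11110011 → 4-byte char #2 = F3 A8 B1 8F.
Offset 7: leading byte 0xF0 = 11110000 → 4-byte char #3 = F0 A0 BB 91.
Leading byte 0xF0 = 11110000 matches 11110xxx → 4-byte sequence.
Byte 1: 0xF0 = 11110000, payload 000 (3 bits).
Byte 2: 0xA0 = 10100000 (10xxxxxx ✓), payload 100000.
Byte 3: 0xBB = 10111011 (10xxxxxx ✓), payload 111011.
Byte 4: 0x91 = 10010001 (10xxxxxx ✓), payload 010001.
Concatenate: 000100000111011010001 = 0x20ED1 (21 bits → U+20ED1).

U+20ED1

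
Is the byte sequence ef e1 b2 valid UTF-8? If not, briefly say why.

invalid (non-continuation byte where continuation expected)

Leading byte 0xEF = 11101111 → 3-byte form.
Byte 2 is 0xE1 = 11100001, which is not 10xxxxxx — expected a continuation byte.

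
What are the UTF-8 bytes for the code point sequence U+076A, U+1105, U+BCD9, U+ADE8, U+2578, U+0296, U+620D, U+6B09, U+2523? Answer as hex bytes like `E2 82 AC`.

DD AA E1 84 85 EB B3 99 EA B7 A8 E2 95 B8 CA 96 E6 88 8D E6 AC 89 E2 94 A3

U+076A: 2-byte form → DD AA.
U+1105: 3-byte form → E1 84 85.
U+BCD9: 3-byte form → EB B3 99.
U+ADE8: 3-byte form → EA B7 A8.
U+2578: 3-byte form → E2 95 B8.
U+0296: 2-byte form → CA 96.
U+620D: 3-byte form → E6 88 8D.
U+6B09: 3-byte form → E6 AC 89.
U+2523: 3-byte form → E2 94 A3.
Concatenated (25 bytes): DD AA E1 84 85 EB B3 99 EA B7 A8 E2 95 B8 CA 96 E6 88 8D E6 AC 89 E2 94 A3.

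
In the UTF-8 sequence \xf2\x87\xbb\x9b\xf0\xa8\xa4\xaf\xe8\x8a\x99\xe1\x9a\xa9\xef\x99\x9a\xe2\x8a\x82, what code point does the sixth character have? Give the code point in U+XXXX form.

U+2282

Offset 0: leading byte 0xF2 = 11110010 → 4-byte char #1 = F2 87 BB 9B.
Offset 4: leading byte 0xF0 = 11110000 → 4-byte char #2 = F0 A8 A4 AF.
Offset 8: leading byte 0xE8 = 11101000 → 3-byte char #3 = E8 8A 99.
Offset 11: leading byte 0xE1 = 11100001 → 3-byte char #4 = E1 9A A9.
Offset 14: leading byte 0xEF = 11101111 → 3-byte char #5 = EF 99 9A.
Offset 17: leading byte 0xE2 = 11100010 → 3-byte char #6 = E2 8A 82.
Leading byte 0xE2 = 11100010 matches 1110xxxx → 3-byte sequence.
Byte 1: 0xE2 = 11100010, payload 0010 (4 bits).
Byte 2: 0x8A = 10001010 (10xxxxxx ✓), payload 001010.
Byte 3: 0x82 = 10000010 (10xxxxxx ✓), payload 000010.
Concatenate: 0010001010000010 = 0x2282 (16 bits → U+2282).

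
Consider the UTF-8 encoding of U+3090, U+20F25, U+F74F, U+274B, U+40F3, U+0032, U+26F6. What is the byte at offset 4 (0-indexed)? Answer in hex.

U+3090 → 3-byte form E3 82 90 at offsets 0–2.
U+20F25 → 4-byte form F0 A0 BC A5 at offsets 3–6.
Offset 4 falls in char 2's range; it's byte 2 of F0 A0 BC A5 = 0xA0.

0xA0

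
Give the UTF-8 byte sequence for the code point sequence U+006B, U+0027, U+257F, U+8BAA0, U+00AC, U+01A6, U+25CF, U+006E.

6B 27 E2 95 BF F2 8B AA A0 C2 AC C6 A6 E2 97 8F 6E

U+006B: 1-byte form → 6B.
U+0027: 1-byte form → 27.
U+257F: 3-byte form → E2 95 BF.
U+8BAA0: 4-byte form → F2 8B AA A0.
U+00AC: 2-byte form → C2 AC.
U+01A6: 2-byte form → C6 A6.
U+25CF: 3-byte form → E2 97 8F.
U+006E: 1-byte form → 6E.
Concatenated (17 bytes): 6B 27 E2 95 BF F2 8B AA A0 C2 AC C6 A6 E2 97 8F 6E.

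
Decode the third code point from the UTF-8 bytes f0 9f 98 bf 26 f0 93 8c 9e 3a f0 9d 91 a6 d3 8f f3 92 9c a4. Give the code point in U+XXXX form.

Offset 0: leading byte 0xF0 = 11110000 → 4-byte char #1 = F0 9F 98 BF.
Offset 4: leading byte 0x26 = 00100110 → 1-byte char #2 = 26.
Offset 5: leading byte 0xF0 = 11110000 → 4-byte char #3 = F0 93 8C 9E.
Leading byte 0xF0 = 11110000 matches 11110xxx → 4-byte sequence.
Byte 1: 0xF0 = 11110000, payload 000 (3 bits).
Byte 2: 0x93 = 10010011 (10xxxxxx ✓), payload 010011.
Byte 3: 0x8C = 10001100 (10xxxxxx ✓), payload 001100.
Byte 4: 0x9E = 10011110 (10xxxxxx ✓), payload 011110.
Concatenate: 000010011001100011110 = 0x1331E (21 bits → U+1331E).

U+1331E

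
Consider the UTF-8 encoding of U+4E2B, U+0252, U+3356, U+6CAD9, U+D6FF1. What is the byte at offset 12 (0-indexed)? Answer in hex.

0xF3

U+4E2B → 3-byte form E4 B8 AB at offsets 0–2.
U+0252 → 2-byte form C9 92 at offsets 3–4.
U+3356 → 3-byte form E3 8D 96 at offsets 5–7.
U+6CAD9 → 4-byte form F1 AC AB 99 at offsets 8–11.
U+D6FF1 → 4-byte form F3 96 BF B1 at offsets 12–15.
Offset 12 falls in char 5's range; it's byte 1 of F3 96 BF B1 = 0xF3.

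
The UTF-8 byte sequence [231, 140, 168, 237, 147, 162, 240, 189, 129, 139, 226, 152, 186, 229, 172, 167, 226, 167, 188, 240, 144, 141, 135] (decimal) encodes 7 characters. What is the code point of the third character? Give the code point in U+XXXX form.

Offset 0: leading byte 0xE7 = 11100111 → 3-byte char #1 = E7 8C A8.
Offset 3: leading byte 0xED = 11101101 → 3-byte char #2 = ED 93 A2.
Offset 6: leading byte 0xF0 = 11110000 → 4-byte char #3 = F0 BD 81 8B.
Leading byte 0xF0 = 11110000 matches 11110xxx → 4-byte sequence.
Byte 1: 0xF0 = 11110000, payload 000 (3 bits).
Byte 2: 0xBD = 10111101 (10xxxxxx ✓), payload 111101.
Byte 3: 0x81 = 10000001 (10xxxxxx ✓), payload 000001.
Byte 4: 0x8B = 10001011 (10xxxxxx ✓), payload 001011.
Concatenate: 000111101000001001011 = 0x3D04B (21 bits → U+3D04B).

U+3D04B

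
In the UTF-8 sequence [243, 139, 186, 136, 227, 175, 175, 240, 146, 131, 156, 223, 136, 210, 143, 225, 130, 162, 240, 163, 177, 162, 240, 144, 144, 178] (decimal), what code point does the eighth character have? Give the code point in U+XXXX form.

U+10432

Offset 0: leading byte 0xF3 = 11110011 → 4-byte char #1 = F3 8B BA 88.
Offset 4: leading byte 0xE3 = 11100011 → 3-byte char #2 = E3 AF AF.
Offset 7: leading byte 0xF0 = 11110000 → 4-byte char #3 = F0 92 83 9C.
Offset 11: leading byte 0xDF = 11011111 → 2-byte char #4 = DF 88.
Offset 13: leading byte 0xD2 = 11010010 → 2-byte char #5 = D2 8F.
Offset 15: leading byte 0xE1 = 11100001 → 3-byte char #6 = E1 82 A2.
Offset 18: leading byte 0xF0 = 11110000 → 4-byte char #7 = F0 A3 B1 A2.
Offset 22: leading byte 0xF0 = 11110000 → 4-byte char #8 = F0 90 90 B2.
Leading byte 0xF0 = 11110000 matches 11110xxx → 4-byte sequence.
Byte 1: 0xF0 = 11110000, payload 000 (3 bits).
Byte 2: 0x90 = 10010000 (10xxxxxx ✓), payload 010000.
Byte 3: 0x90 = 10010000 (10xxxxxx ✓), payload 010000.
Byte 4: 0xB2 = 10110010 (10xxxxxx ✓), payload 110010.
Concatenate: 000010000010000110010 = 0x10432 (21 bits → U+10432).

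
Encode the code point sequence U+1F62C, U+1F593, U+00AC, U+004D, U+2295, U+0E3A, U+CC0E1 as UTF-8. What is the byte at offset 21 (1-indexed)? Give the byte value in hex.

1-indexed offset 21 is 0-indexed offset 20.
U+1F62C → 4-byte form F0 9F 98 AC at offsets 0–3.
U+1F593 → 4-byte form F0 9F 96 93 at offsets 4–7.
U+00AC → 2-byte form C2 AC at offsets 8–9.
U+004D → 1-byte form 4D at offsets 10–10.
U+2295 → 3-byte form E2 8A 95 at offsets 11–13.
U+0E3A → 3-byte form E0 B8 BA at offsets 14–16.
U+CC0E1 → 4-byte form F3 8C 83 A1 at offsets 17–20.
Offset 20 falls in char 7's range; it's byte 4 of F3 8C 83 A1 = 0xA1.

0xA1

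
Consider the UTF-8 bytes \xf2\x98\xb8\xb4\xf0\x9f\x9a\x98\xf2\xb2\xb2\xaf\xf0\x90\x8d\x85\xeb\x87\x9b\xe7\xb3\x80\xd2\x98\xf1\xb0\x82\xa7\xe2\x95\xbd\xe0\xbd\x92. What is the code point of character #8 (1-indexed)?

U+700A7

Offset 0: leading byte 0xF2 = 11110010 → 4-byte char #1 = F2 98 B8 B4.
Offset 4: leading byte 0xF0 = 11110000 → 4-byte char #2 = F0 9F 9A 98.
Offset 8: leading byte 0xF2 = 11110010 → 4-byte char #3 = F2 B2 B2 AF.
Offset 12: leading byte 0xF0 = 11110000 → 4-byte char #4 = F0 90 8D 85.
Offset 16: leading byte 0xEB = 11101011 → 3-byte char #5 = EB 87 9B.
Offset 19: leading byte 0xE7 = 11100111 → 3-byte char #6 = E7 B3 80.
Offset 22: leading byte 0xD2 = 11010010 → 2-byte char #7 = D2 98.
Offset 24: leading byte 0xF1 = 11110001 → 4-byte char #8 = F1 B0 82 A7.
Leading byte 0xF1 = 11110001 matches 11110xxx → 4-byte sequence.
Byte 1: 0xF1 = 11110001, payload 001 (3 bits).
Byte 2: 0xB0 = 10110000 (10xxxxxx ✓), payload 110000.
Byte 3: 0x82 = 10000010 (10xxxxxx ✓), payload 000010.
Byte 4: 0xA7 = 10100111 (10xxxxxx ✓), payload 100111.
Concatenate: 001110000000010100111 = 0x700A7 (21 bits → U+700A7).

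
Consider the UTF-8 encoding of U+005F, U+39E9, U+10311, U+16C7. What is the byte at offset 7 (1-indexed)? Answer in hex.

1-indexed offset 7 is 0-indexed offset 6.
U+005F → 1-byte form 5F at offsets 0–0.
U+39E9 → 3-byte form E3 A7 A9 at offsets 1–3.
U+10311 → 4-byte form F0 90 8C 91 at offsets 4–7.
Offset 6 falls in char 3's range; it's byte 3 of F0 90 8C 91 = 0x8C.

0x8C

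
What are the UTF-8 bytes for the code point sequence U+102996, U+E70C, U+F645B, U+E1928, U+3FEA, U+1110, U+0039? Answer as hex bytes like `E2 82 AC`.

F4 82 A6 96 EE 9C 8C F3 B6 91 9B F3 A1 A4 A8 E3 BF AA E1 84 90 39

U+102996: 4-byte form → F4 82 A6 96.
U+E70C: 3-byte form → EE 9C 8C.
U+F645B: 4-byte form → F3 B6 91 9B.
U+E1928: 4-byte form → F3 A1 A4 A8.
U+3FEA: 3-byte form → E3 BF AA.
U+1110: 3-byte form → E1 84 90.
U+0039: 1-byte form → 39.
Concatenated (22 bytes): F4 82 A6 96 EE 9C 8C F3 B6 91 9B F3 A1 A4 A8 E3 BF AA E1 84 90 39.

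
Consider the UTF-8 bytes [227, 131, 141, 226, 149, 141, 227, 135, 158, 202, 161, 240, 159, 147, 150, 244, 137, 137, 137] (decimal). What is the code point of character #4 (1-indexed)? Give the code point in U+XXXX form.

Offset 0: leading byte 0xE3 = 11100011 → 3-byte char #1 = E3 83 8D.
Offset 3: leading byte 0xE2 = 11100010 → 3-byte char #2 = E2 95 8D.
Offset 6: leading byte 0xE3 = 11100011 → 3-byte char #3 = E3 87 9E.
Offset 9: leading byte 0xCA = 11001010 → 2-byte char #4 = CA A1.
Leading byte 0xCA = 11001010 matches 110xxxxx → 2-byte sequence.
Byte 1: 0xCA = 11001010, payload 01010 (5 bits).
Byte 2: 0xA1 = 10100001 (10xxxxxx ✓), payload 100001.
Concatenate: 01010100001 = 0x2A1 (11 bits → U+02A1).

U+02A1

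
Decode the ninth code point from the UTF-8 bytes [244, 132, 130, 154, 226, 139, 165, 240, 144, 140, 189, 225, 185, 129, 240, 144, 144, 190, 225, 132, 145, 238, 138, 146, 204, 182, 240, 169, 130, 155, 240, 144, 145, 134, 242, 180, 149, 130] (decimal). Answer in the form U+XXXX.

Offset 0: leading byte 0xF4 = 11110100 → 4-byte char #1 = F4 84 82 9A.
Offset 4: leading byte 0xE2 = 11100010 → 3-byte char #2 = E2 8B A5.
Offset 7: leading byte 0xF0 = 11110000 → 4-byte char #3 = F0 90 8C BD.
Offset 11: leading byte 0xE1 = 11100001 → 3-byte char #4 = E1 B9 81.
Offset 14: leading byte 0xF0 = 11110000 → 4-byte char #5 = F0 90 90 BE.
Offset 18: leading byte 0xE1 = 11100001 → 3-byte char #6 = E1 84 91.
Offset 21: leading byte 0xEE = 11101110 → 3-byte char #7 = EE 8A 92.
Offset 24: leading byte 0xCC = 11001100 → 2-byte char #8 = CC B6.
Offset 26: leading byte 0xF0 = 11110000 → 4-byte char #9 = F0 A9 82 9B.
Leading byte 0xF0 = 11110000 matches 11110xxx → 4-byte sequence.
Byte 1: 0xF0 = 11110000, payload 000 (3 bits).
Byte 2: 0xA9 = 10101001 (10xxxxxx ✓), payload 101001.
Byte 3: 0x82 = 10000010 (10xxxxxx ✓), payload 000010.
Byte 4: 0x9B = 10011011 (10xxxxxx ✓), payload 011011.
Concatenate: 000101001000010011011 = 0x2909B (21 bits → U+2909B).

U+2909B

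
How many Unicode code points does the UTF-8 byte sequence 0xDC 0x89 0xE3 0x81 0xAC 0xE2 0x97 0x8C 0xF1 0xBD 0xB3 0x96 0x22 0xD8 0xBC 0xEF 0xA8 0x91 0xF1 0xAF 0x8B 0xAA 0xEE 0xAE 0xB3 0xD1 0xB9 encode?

10

Byte at offset 0: 0xDC = 11011100 → 2-byte char (#1). Advance 2.
Byte at offset 2: 0xE3 = 11100011 → 3-byte char (#2). Advance 3.
Byte at offset 5: 0xE2 = 11100010 → 3-byte char (#3). Advance 3.
Byte at offset 8: 0xF1 = 11110001 → 4-byte char (#4). Advance 4.
Byte at offset 12: 0x22 = 00100010 → 1-byte char (#5). Advance 1.
Byte at offset 13: 0xD8 = 11011000 → 2-byte char (#6). Advance 2.
Byte at offset 15: 0xEF = 11101111 → 3-byte char (#7). Advance 3.
Byte at offset 18: 0xF1 = 11110001 → 4-byte char (#8). Advance 4.
Byte at offset 22: 0xEE = 11101110 → 3-byte char (#9). Advance 3.
Byte at offset 25: 0xD1 = 11010001 → 2-byte char (#10). Advance 2.
Reached end at offset 27 after 10 code points.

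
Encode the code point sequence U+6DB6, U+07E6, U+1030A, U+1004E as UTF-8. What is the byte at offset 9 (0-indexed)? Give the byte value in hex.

0xF0

U+6DB6 → 3-byte form E6 B6 B6 at offsets 0–2.
U+07E6 → 2-byte form DF A6 at offsets 3–4.
U+1030A → 4-byte form F0 90 8C 8A at offsets 5–8.
U+1004E → 4-byte form F0 90 81 8E at offsets 9–12.
Offset 9 falls in char 4's range; it's byte 1 of F0 90 81 8E = 0xF0.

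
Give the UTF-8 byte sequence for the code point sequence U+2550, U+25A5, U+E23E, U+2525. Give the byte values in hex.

U+2550: 3-byte form → E2 95 90.
U+25A5: 3-byte form → E2 96 A5.
U+E23E: 3-byte form → EE 88 BE.
U+2525: 3-byte form → E2 94 A5.
Concatenated (12 bytes): E2 95 90 E2 96 A5 EE 88 BE E2 94 A5.

E2 95 90 E2 96 A5 EE 88 BE E2 94 A5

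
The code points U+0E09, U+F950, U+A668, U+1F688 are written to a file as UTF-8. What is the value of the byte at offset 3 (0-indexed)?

0xEF

U+0E09 → 3-byte form E0 B8 89 at offsets 0–2.
U+F950 → 3-byte form EF A5 90 at offsets 3–5.
Offset 3 falls in char 2's range; it's byte 1 of EF A5 90 = 0xEF.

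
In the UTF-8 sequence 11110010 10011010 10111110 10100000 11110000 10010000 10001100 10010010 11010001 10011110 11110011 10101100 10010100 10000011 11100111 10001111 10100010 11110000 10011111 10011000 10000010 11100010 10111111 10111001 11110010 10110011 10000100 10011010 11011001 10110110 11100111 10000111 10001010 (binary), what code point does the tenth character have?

U+71CA

Offset 0: leading byte 0xF2 = 11110010 → 4-byte char #1 = F2 9A BE A0.
Offset 4: leading byte 0xF0 = 11110000 → 4-byte char #2 = F0 90 8C 92.
Offset 8: leading byte 0xD1 = 11010001 → 2-byte char #3 = D1 9E.
Offset 10: leading byte 0xF3 = 11110011 → 4-byte char #4 = F3 AC 94 83.
Offset 14: leading byte 0xE7 = 11100111 → 3-byte char #5 = E7 8F A2.
Offset 17: leading byte 0xF0 = 11110000 → 4-byte char #6 = F0 9F 98 82.
Offset 21: leading byte 0xE2 = 11100010 → 3-byte char #7 = E2 BF B9.
Offset 24: leading byte 0xF2 = 11110010 → 4-byte char #8 = F2 B3 84 9A.
Offset 28: leading byte 0xD9 = 11011001 → 2-byte char #9 = D9 B6.
Offset 30: leading byte 0xE7 = 11100111 → 3-byte char #10 = E7 87 8A.
Leading byte 0xE7 = 11100111 matches 1110xxxx → 3-byte sequence.
Byte 1: 0xE7 = 11100111, payload 0111 (4 bits).
Byte 2: 0x87 = 10000111 (10xxxxxx ✓), payload 000111.
Byte 3: 0x8A = 10001010 (10xxxxxx ✓), payload 001010.
Concatenate: 0111000111001010 = 0x71CA (16 bits → U+71CA).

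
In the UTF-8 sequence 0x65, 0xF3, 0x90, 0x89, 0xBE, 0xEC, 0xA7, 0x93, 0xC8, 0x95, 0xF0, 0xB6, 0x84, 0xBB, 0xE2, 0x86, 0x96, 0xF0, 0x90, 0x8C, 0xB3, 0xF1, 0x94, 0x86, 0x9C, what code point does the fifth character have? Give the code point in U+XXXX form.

U+3613B

Offset 0: leading byte 0x65 = 01100101 → 1-byte char #1 = 65.
Offset 1: leading byte 0xF3 = 11110011 → 4-byte char #2 = F3 90 89 BE.
Offset 5: leading byte 0xEC = 11101100 → 3-byte char #3 = EC A7 93.
Offset 8: leading byte 0xC8 = 11001000 → 2-byte char #4 = C8 95.
Offset 10: leading byte 0xF0 = 11110000 → 4-byte char #5 = F0 B6 84 BB.
Leading byte 0xF0 = 11110000 matches 11110xxx → 4-byte sequence.
Byte 1: 0xF0 = 11110000, payload 000 (3 bits).
Byte 2: 0xB6 = 10110110 (10xxxxxx ✓), payload 110110.
Byte 3: 0x84 = 10000100 (10xxxxxx ✓), payload 000100.
Byte 4: 0xBB = 10111011 (10xxxxxx ✓), payload 111011.
Concatenate: 000110110000100111011 = 0x3613B (21 bits → U+3613B).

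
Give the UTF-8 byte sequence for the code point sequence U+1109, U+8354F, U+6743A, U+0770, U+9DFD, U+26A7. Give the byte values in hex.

U+1109: 3-byte form → E1 84 89.
U+8354F: 4-byte form → F2 83 95 8F.
U+6743A: 4-byte form → F1 A7 90 BA.
U+0770: 2-byte form → DD B0.
U+9DFD: 3-byte form → E9 B7 BD.
U+26A7: 3-byte form → E2 9A A7.
Concatenated (19 bytes): E1 84 89 F2 83 95 8F F1 A7 90 BA DD B0 E9 B7 BD E2 9A A7.

E1 84 89 F2 83 95 8F F1 A7 90 BA DD B0 E9 B7 BD E2 9A A7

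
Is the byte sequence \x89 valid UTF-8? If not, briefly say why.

invalid (continuation byte with no leading byte)

Byte 0x89 = 10001001 has the form 10xxxxxx — a continuation byte — but there is no preceding leading byte.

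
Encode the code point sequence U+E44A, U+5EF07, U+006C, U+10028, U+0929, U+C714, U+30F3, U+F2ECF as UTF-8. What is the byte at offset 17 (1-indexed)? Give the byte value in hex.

1-indexed offset 17 is 0-indexed offset 16.
U+E44A → 3-byte form EE 91 8A at offsets 0–2.
U+5EF07 → 4-byte form F1 9E BC 87 at offsets 3–6.
U+006C → 1-byte form 6C at offsets 7–7.
U+10028 → 4-byte form F0 90 80 A8 at offsets 8–11.
U+0929 → 3-byte form E0 A4 A9 at offsets 12–14.
U+C714 → 3-byte form EC 9C 94 at offsets 15–17.
Offset 16 falls in char 6's range; it's byte 2 of EC 9C 94 = 0x9C.

0x9C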